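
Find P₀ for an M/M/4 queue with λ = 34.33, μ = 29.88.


a = λ/μ = 34.33/29.88 = 1.1489; ρ = a/c = 0.2872
Σ_{k=0}^{3} a^k/k! (terms k=0..3) = 1.00000 + 1.14893 + 0.66002 + 0.25277 = 3.06172
Tail: a^4/(4!(1−ρ)) = 1.74250/(24·0.7128) = 0.10186
P₀ = 1/(3.06172 + 0.10186) = 1/3.16358 = 0.316097

Final: 0.316097


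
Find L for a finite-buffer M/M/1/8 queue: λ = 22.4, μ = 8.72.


ρ = 22.4/8.72 = 2.5688
L = ρ[1 − (K+1)ρ^K + Kρ^(K+1)] / [(1−ρ)(1−ρ^(K+1))]
Numerator: 2.5688·(1 − 9·1896.060834 + 8·4870.614985) = 56260.406115
Denominator: (-1.5688)·(-4869.614985) = 7639.487729
L = 56260.406115/7639.487729 = 7.3644

Final: 7.3644


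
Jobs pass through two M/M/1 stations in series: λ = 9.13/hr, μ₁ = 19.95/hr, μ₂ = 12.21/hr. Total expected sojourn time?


Each node sees arrival rate λ = 9.13/hr (tandem ⇒ throughput preserved).
W₁ = 1/(μ₁−λ) = 1/(19.95−9.13) = 0.09242 hr
W₂ = 1/(μ₂−λ) = 1/(12.21−9.13) = 0.32468 hr
W_total = W₁ + W₂ = 0.09242 + 0.32468 = 0.41710 hr

Final: 0.41710 hr


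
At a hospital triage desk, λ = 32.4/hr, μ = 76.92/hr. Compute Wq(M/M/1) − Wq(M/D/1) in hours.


ρ = 32.4/76.92 = 0.4212
Wq(M/M/1) = ρ/(μ−λ) = 0.4212/44.52 = 0.009461 hr
Wq(M/D/1) = ρ/(2(μ−λ)) = 0.004731 hr
Savings = 0.009461 − 0.004731 = 0.004731 hr

Final: 0.004731 hr


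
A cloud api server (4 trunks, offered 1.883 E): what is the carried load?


B(4,1.883) = 0.083248 (Erlang-B)
Carried load = a(1 − B) = 1.883·(1 − 0.083248) = 1.883·0.916752 = 1.7262 E

Final: 1.7262 Erlangs


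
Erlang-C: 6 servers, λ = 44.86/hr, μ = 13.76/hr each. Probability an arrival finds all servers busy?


a = λ/μ = 3.2602; ρ = a/6 = 0.5434
P₀ = 0.037344 (from M/M/c formula)
C(c,a) = [a^c/(c!(1−ρ))]·P₀ = [1200.72903/(720·0.4566)]·0.037344
= 3.65208·0.037344 = 0.136383

Final: 0.136383


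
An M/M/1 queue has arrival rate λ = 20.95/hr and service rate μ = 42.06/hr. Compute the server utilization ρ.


ρ = λ/μ = 20.95/42.06 = 0.4981

Final: 0.4981


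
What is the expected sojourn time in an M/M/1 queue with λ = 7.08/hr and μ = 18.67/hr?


W = 1/(μ−λ) = 1/(18.67 − 7.08) = 1/11.59 = 0.08628 hr

Final: 0.08628 hr


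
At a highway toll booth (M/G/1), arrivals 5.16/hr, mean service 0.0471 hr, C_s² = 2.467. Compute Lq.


ρ = λ·E[S] = 5.16·0.0471 = 0.2430
Lq = ρ²(1+C_s²)/(2(1−ρ)) = 0.05907·(1+2.467)/(2·0.7570)
= 0.05907·3.4670/1.5139 = 0.13527

Final: 0.13527


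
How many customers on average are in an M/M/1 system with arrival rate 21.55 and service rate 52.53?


ρ = λ/μ = 21.55/52.53 = 0.4102
L = ρ/(1−ρ) = 0.4102/(1 − 0.4102) = 0.4102/0.5898 = 0.6956

Final: 0.6956


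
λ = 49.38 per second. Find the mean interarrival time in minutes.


Mean interarrival time = 1/λ = 1/49.38 second = 0.02025 second
In minutes: 0.02025 × 0.0166667 = 0.0003375 min

Final: 0.0003375 min


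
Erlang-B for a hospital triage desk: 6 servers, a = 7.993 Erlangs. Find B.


B(c,a) = (a^c/c!) / Σ_{k=0}^{c} a^k/k!
a^6/6! = 362.181599
Σ terms (k=0..6): 1.00000 + 7.99300 + 31.94402 + 85.10953 + 170.07012 + 271.87409 + 362.18160 = 930.172358
B = 362.181599/930.172358 = 0.389370

Final: 0.389370


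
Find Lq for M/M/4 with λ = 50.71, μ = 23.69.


a = λ/μ = 2.1406; ρ = a/4 = 0.5351
P₀ = 0.111756
Lq = P₀·a^c·ρ / (c!·(1−ρ)²) = 0.111756·20.99492·0.5351/(24·0.21609)
= 0.24210

Final: 0.24210


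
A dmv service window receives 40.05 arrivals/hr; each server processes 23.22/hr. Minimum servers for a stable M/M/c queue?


Stability requires cμ > λ ⇔ c > λ/μ.
λ/μ = 40.05/23.22 = 1.7248
Minimum integer c = ⌊1.7248⌋ + 1 = 2
Check: 2·23.22 = 46.44 > 40.05, while 1·23.22 = 23.22 ≤ 40.05

Final: 2 servers


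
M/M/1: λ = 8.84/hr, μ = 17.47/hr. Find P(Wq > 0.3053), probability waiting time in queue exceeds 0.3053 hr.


ρ = 8.84/17.47 = 0.5060
P(Wq > t) = ρ·e^{−(μ−λ)t} = 0.5060·e^{−2.6347}
= 0.5060·0.071738 = 0.036300

Final: 0.036300


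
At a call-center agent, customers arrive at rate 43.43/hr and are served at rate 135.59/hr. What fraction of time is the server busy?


ρ = λ/μ = 43.43/135.59 = 0.3203

Final: 0.3203


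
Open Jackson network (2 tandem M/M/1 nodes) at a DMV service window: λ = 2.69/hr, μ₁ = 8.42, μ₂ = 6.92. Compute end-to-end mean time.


Each node sees arrival rate λ = 2.69/hr (tandem ⇒ throughput preserved).
W₁ = 1/(μ₁−λ) = 1/(8.42−2.69) = 0.17452 hr
W₂ = 1/(μ₂−λ) = 1/(6.92−2.69) = 0.23641 hr
W_total = W₁ + W₂ = 0.17452 + 0.23641 = 0.41093 hr

Final: 0.41093 hr


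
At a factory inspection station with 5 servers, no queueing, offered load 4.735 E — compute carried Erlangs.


B(5,4.735) = 0.262995 (Erlang-B)
Carried load = a(1 − B) = 4.735·(1 − 0.262995) = 4.735·0.737005 = 3.4897 E

Final: 3.4897 Erlangs


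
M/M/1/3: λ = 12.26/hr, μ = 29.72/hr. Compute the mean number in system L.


ρ = 12.26/29.72 = 0.4125
L = ρ[1 − (K+1)ρ^K + Kρ^(K+1)] / [(1−ρ)(1−ρ^(K+1))]
Numerator: 0.4125·(1 − 4·0.070198 + 3·0.028958) = 0.332522
Denominator: (0.5875)·(0.971042) = 0.570471
L = 0.332522/0.570471 = 0.5829

Final: 0.5829


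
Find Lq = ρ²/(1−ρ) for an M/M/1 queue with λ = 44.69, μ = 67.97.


ρ = 44.69/67.97 = 0.6575
Lq = ρ²/(1−ρ) = 0.4323/0.3425 = 1.2622

Final: 1.2622


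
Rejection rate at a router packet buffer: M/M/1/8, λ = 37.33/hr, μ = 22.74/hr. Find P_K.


ρ = λ/μ = 37.33/22.74 = 1.6416
P_K = (1−ρ)ρ^K/(1−ρ^(K+1)) = (-0.6416·52.740013)/(1 − 86.578043)
= -33.838030/-85.578043 = 0.395406

Final: 0.395406


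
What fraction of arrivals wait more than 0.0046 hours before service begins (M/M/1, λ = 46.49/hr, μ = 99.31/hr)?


ρ = 46.49/99.31 = 0.4681
P(Wq > t) = ρ·e^{−(μ−λ)t} = 0.4681·e^{−0.2430}
= 0.4681·0.784293 = 0.367151

Final: 0.367151


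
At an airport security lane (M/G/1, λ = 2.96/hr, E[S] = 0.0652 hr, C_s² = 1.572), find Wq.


ρ = λ·E[S] = 2.96·0.0652 = 0.1930
E[S²] = E[S]²(1+C_s²) = 0.0652²·(1+1.572) = 0.010934
Wq = λ·E[S²]/(2(1−ρ)) = 2.96·0.010934/(2·0.8070) = 0.02005 hr

Final: 0.02005 hr


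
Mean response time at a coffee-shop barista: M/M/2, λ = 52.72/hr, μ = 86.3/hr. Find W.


a = 0.6109; ρ = 0.3054; P₀ = 0.532043
Lq = P₀·a^c·ρ/(c!(1−ρ)²) = 0.06286
Wq = Lq/λ = 0.06286/52.72 = 0.001192 hr
W = Wq + 1/μ = 0.001192 + 0.01159 = 0.01278 hr

Final: 0.01278 hr


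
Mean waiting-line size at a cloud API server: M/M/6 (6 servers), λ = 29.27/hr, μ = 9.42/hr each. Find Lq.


a = λ/μ = 3.1072; ρ = a/6 = 0.5179
P₀ = 0.043812
Lq = P₀·a^c·ρ / (c!·(1−ρ)²) = 0.043812·899.97598·0.5179/(720·0.23245)
= 0.12201

Final: 0.12201


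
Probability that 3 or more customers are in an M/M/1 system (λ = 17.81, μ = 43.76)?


ρ = 17.81/43.76 = 0.4070
P(N ≥ n) = ρ^n = 0.4070^3 = 0.067416

Final: 0.067416


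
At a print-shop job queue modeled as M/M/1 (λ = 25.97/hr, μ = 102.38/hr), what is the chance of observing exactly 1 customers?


ρ = 25.97/102.38 = 0.2537
P_n = (1−ρ)·ρ^n = (1 − 0.2537)·0.2537^1 = 0.7463·0.253663 = 0.189318

Final: 0.189318


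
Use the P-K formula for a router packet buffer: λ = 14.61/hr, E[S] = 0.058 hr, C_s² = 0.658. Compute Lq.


ρ = λ·E[S] = 14.61·0.058 = 0.8474
Lq = ρ²(1+C_s²)/(2(1−ρ)) = 0.7181·(1+0.658)/(2·0.1526)
= 0.7181·1.6580/0.3052 = 3.90031

Final: 3.90031


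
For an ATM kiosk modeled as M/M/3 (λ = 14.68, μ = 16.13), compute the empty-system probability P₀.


a = λ/μ = 14.68/16.13 = 0.9101; ρ = a/c = 0.3034
Σ_{k=0}^{2} a^k/k! (terms k=0..2) = 1.00000 + 0.91011 + 0.41415 = 2.32425
Tail: a^3/(3!(1−ρ)) = 0.75383/(6·0.6966) = 0.18035
P₀ = 1/(2.32425 + 0.18035) = 1/2.50460 = 0.399265

Final: 0.399265


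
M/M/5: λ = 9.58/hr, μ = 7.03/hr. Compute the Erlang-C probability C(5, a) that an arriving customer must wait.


a = λ/μ = 1.3627; ρ = a/5 = 0.2725
P₀ = 0.255719 (from M/M/c formula)
C(c,a) = [a^c/(c!(1−ρ))]·P₀ = [4.69949/(120·0.7275)]·0.255719
= 0.05383·0.255719 = 0.013767

Final: 0.013767


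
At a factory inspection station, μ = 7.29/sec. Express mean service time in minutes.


Mean service time = 1/μ = 1/7.29 second = 0.13717 second
In minutes: 0.13717 × 0.0166667 = 0.002286 min

Final: 0.002286 min


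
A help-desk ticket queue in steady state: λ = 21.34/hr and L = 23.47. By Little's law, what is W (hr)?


W = L/λ = 23.47/21.34 = 1.0998 hr

Final: 1.0998 hr


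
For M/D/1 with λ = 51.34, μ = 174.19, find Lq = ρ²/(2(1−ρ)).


ρ = 51.34/174.19 = 0.2947
M/D/1: Lq = ρ²/(2(1−ρ)) = 0.08687/(2·0.7053) = 0.06159

Final: 0.06159


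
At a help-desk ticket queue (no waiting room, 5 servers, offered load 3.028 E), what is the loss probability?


B(c,a) = (a^c/c!) / Σ_{k=0}^{c} a^k/k!
a^5/5! = 2.121281
Σ terms (k=0..5): 1.00000 + 3.02800 + 4.58439 + 4.62718 + 3.50278 + 2.12128 = 18.863627
B = 2.121281/18.863627 = 0.112453

Final: 0.112453


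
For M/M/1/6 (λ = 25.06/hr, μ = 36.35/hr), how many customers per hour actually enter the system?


ρ = 0.6894; P_K = (1−ρ)ρ^6/(1−ρ^7) = 0.036012
λ_eff = λ(1 − P_K) = 25.06·(1 − 0.036012) = 25.06·0.963988 = 24.1575 /hr

Final: 24.1575 /hr


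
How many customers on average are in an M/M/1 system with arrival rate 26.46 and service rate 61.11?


ρ = λ/μ = 26.46/61.11 = 0.4330
L = ρ/(1−ρ) = 0.4330/(1 − 0.4330) = 0.4330/0.5670 = 0.7636

Final: 0.7636


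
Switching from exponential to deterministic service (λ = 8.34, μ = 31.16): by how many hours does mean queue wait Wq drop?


ρ = 8.34/31.16 = 0.2677
Wq(M/M/1) = ρ/(μ−λ) = 0.2677/22.82 = 0.01173 hr
Wq(M/D/1) = ρ/(2(μ−λ)) = 0.005864 hr
Savings = 0.01173 − 0.005864 = 0.005864 hr

Final: 0.005864 hr


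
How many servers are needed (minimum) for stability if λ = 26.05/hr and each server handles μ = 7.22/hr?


Stability requires cμ > λ ⇔ c > λ/μ.
λ/μ = 26.05/7.22 = 3.6080
Minimum integer c = ⌊3.6080⌋ + 1 = 4
Check: 4·7.22 = 28.88 > 26.05, while 3·7.22 = 21.66 ≤ 26.05

Final: 4 servers


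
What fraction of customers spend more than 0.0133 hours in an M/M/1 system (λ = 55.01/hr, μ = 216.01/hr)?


W ~ Exponential(μ−λ) for M/M/1.
μ − λ = 216.01 − 55.01 = 161.0000
P(W > t) = e^{−(μ−λ)t} = e^{−2.1413} = 0.117502

Final: 0.117502


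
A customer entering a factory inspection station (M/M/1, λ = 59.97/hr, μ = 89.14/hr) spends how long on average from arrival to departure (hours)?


W = 1/(μ−λ) = 1/(89.14 − 59.97) = 1/29.17 = 0.03428 hr

Final: 0.03428 hr


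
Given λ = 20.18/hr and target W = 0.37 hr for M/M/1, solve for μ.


W = 1/(μ−λ) ⇒ μ − λ = 1/W = 1/0.37 = 2.7027
μ = λ + 1/W = 20.18 + 2.7027 = 22.8827 per hr

Final: 22.8827 /hr


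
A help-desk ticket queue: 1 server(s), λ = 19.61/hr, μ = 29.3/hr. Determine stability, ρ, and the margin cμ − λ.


Total capacity cμ = 1·29.3 = 29.30/hr
ρ = λ/(cμ) = 19.61/29.30 = 0.6693
Stable ⇔ ρ < 1: YES
Spare capacity = cμ − λ = 29.30 − 19.61 = 9.69/hr

Final: ρ = 0.6693; stable; margin = 9.69/hr


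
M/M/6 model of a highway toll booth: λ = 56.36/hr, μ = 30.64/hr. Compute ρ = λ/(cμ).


ρ = λ/(cμ) = 56.36/(6·30.64) = 56.36/183.84 = 0.3066

Final: 0.3066


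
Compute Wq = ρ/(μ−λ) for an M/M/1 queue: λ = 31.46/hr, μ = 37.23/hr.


ρ = 31.46/37.23 = 0.8450
Wq = ρ/(μ−λ) = 0.8450/(37.23 − 31.46) = 0.8450/5.77 = 0.1465 hr

Final: 0.1465 hr


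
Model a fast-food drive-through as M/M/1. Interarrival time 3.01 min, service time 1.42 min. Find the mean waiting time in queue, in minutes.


λ = 60/3.01 = 19.9336 /hr
μ = 60/1.42 = 42.2535 /hr
ρ = λ/μ = 19.9336/42.2535 = 0.4718
Wq = ρ/(μ−λ) = 0.4718/(42.2535−19.9336) = 0.02114 hr
In minutes: 0.02114·60 = 1.268 min

Final: 1.268 min


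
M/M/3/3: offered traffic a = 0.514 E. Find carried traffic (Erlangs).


B(3,0.514) = 0.013563 (Erlang-B)
Carried load = a(1 − B) = 0.514·(1 − 0.013563) = 0.514·0.986437 = 0.5070 E

Final: 0.5070 Erlangs


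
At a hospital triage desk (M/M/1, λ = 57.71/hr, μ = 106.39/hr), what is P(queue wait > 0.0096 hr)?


ρ = 57.71/106.39 = 0.5424
P(Wq > t) = ρ·e^{−(μ−λ)t} = 0.5424·e^{−0.4673}
= 0.5424·0.626675 = 0.339932

Final: 0.339932


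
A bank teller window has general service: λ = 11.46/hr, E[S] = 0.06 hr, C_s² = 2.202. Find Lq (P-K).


ρ = λ·E[S] = 11.46·0.06 = 0.6876
Lq = ρ²(1+C_s²)/(2(1−ρ)) = 0.4728·(1+2.202)/(2·0.3124)
= 0.4728·3.2020/0.6248 = 2.42299

Final: 2.42299


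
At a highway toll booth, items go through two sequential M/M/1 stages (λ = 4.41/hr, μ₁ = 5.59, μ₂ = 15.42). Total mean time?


Each node sees arrival rate λ = 4.41/hr (tandem ⇒ throughput preserved).
W₁ = 1/(μ₁−λ) = 1/(5.59−4.41) = 0.84746 hr
W₂ = 1/(μ₂−λ) = 1/(15.42−4.41) = 0.09083 hr
W_total = W₁ + W₂ = 0.84746 + 0.09083 = 0.93828 hr

Final: 0.93828 hr


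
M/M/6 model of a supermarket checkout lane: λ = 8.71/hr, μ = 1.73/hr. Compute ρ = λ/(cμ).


ρ = λ/(cμ) = 8.71/(6·1.73) = 8.71/10.38 = 0.8391

Final: 0.8391


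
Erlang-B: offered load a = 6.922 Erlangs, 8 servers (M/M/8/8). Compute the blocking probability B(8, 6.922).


B(c,a) = (a^c/c!) / Σ_{k=0}^{c} a^k/k!
a^8/8! = 130.717049
Σ terms (k=0..8): 1.00000 + 6.92200 + 23.95704 + 55.27688 + 95.65664 + 132.42706 + 152.77668 + 151.07431 + 130.71705 = 749.807669
B = 130.717049/749.807669 = 0.174334

Final: 0.174334


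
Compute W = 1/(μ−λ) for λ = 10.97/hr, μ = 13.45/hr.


W = 1/(μ−λ) = 1/(13.45 − 10.97) = 1/2.48 = 0.4032 hr

Final: 0.4032 hr


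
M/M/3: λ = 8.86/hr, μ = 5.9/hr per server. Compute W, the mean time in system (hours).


a = 1.5017; ρ = 0.5006; P₀ = 0.210113
Lq = P₀·a^c·ρ/(c!(1−ρ)²) = 0.23799
Wq = Lq/λ = 0.23799/8.86 = 0.02686 hr
W = Wq + 1/μ = 0.02686 + 0.16949 = 0.19635 hr

Final: 0.19635 hr


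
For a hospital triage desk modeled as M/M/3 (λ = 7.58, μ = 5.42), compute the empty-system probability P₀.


a = λ/μ = 7.58/5.42 = 1.3985; ρ = a/c = 0.4662
Σ_{k=0}^{2} a^k/k! (terms k=0..2) = 1.00000 + 1.39852 + 0.97793 = 3.37646
Tail: a^3/(3!(1−ρ)) = 2.73533/(6·0.5338) = 0.85400
P₀ = 1/(3.37646 + 0.85400) = 1/4.23046 = 0.236381

Final: 0.236381


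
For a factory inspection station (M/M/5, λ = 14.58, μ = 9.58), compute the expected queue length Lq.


a = λ/μ = 1.5219; ρ = a/5 = 0.3044
P₀ = 0.217916
Lq = P₀·a^c·ρ / (c!·(1−ρ)²) = 0.217916·8.16507·0.3044/(120·0.48388)
= 0.009327

Final: 0.009327


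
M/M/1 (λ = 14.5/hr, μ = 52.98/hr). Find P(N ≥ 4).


ρ = 14.5/52.98 = 0.2737
P(N ≥ n) = ρ^n = 0.2737^4 = 0.005611

Final: 0.005611


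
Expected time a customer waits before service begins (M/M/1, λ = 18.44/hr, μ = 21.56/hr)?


ρ = 18.44/21.56 = 0.8553
Wq = ρ/(μ−λ) = 0.8553/(21.56 − 18.44) = 0.8553/3.12 = 0.2741 hr

Final: 0.2741 hr


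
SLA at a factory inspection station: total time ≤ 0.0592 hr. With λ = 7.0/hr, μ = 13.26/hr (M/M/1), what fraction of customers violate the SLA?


W ~ Exponential(μ−λ) for M/M/1.
μ − λ = 13.26 − 7.0 = 6.2600
P(W > t) = e^{−(μ−λ)t} = e^{−0.3706} = 0.690326

Final: 0.690326


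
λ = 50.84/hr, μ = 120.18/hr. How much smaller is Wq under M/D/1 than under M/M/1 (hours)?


ρ = 50.84/120.18 = 0.4230
Wq(M/M/1) = ρ/(μ−λ) = 0.4230/69.34 = 0.006101 hr
Wq(M/D/1) = ρ/(2(μ−λ)) = 0.003050 hr
Savings = 0.006101 − 0.003050 = 0.003050 hr

Final: 0.003050 hr


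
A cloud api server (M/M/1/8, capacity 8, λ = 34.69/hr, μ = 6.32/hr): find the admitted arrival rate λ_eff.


ρ = 5.4889; P_K = (1−ρ)ρ^8/(1−ρ^9) = 0.817815
λ_eff = λ(1 − P_K) = 34.69·(1 − 0.817815) = 34.69·0.182185 = 6.3200 /hr

Final: 6.3200 /hr


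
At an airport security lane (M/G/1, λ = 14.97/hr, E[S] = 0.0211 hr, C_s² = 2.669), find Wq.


ρ = λ·E[S] = 14.97·0.0211 = 0.3159
E[S²] = E[S]²(1+C_s²) = 0.0211²·(1+2.669) = 0.001633
Wq = λ·E[S²]/(2(1−ρ)) = 14.97·0.001633/(2·0.6841) = 0.01787 hr

Final: 0.01787 hr


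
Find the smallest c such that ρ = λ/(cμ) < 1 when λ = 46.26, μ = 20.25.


Stability requires cμ > λ ⇔ c > λ/μ.
λ/μ = 46.26/20.25 = 2.2844
Minimum integer c = ⌊2.2844⌋ + 1 = 3
Check: 3·20.25 = 60.75 > 46.26, while 2·20.25 = 40.50 ≤ 46.26

Final: 3 servers


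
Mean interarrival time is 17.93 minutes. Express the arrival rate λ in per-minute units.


λ = 1/(interarrival time) in consistent units.
1 minute = 1 min, so λ = 1/17.93 = 0.05577 per minute

Final: 0.05577 /min


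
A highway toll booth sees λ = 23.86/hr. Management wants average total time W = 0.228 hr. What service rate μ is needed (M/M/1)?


W = 1/(μ−λ) ⇒ μ − λ = 1/W = 1/0.228 = 4.3860
μ = λ + 1/W = 23.86 + 4.3860 = 28.2460 per hr

Final: 28.2460 /hr


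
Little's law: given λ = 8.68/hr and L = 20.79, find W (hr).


W = L/λ = 20.79/8.68 = 2.3952 hr

Final: 2.3952 hr


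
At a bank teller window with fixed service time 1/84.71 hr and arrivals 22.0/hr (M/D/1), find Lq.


ρ = 22.0/84.71 = 0.2597
M/D/1: Lq = ρ²/(2(1−ρ)) = 0.06745/(2·0.7403) = 0.04556

Final: 0.04556


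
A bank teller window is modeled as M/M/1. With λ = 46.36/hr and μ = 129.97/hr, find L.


ρ = λ/μ = 46.36/129.97 = 0.3567
L = ρ/(1−ρ) = 0.3567/(1 − 0.3567) = 0.3567/0.6433 = 0.5545

Final: 0.5545


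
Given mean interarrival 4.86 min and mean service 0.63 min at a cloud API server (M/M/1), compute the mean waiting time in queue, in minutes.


λ = 60/4.86 = 12.3457 /hr
μ = 60/0.63 = 95.2381 /hr
ρ = λ/μ = 12.3457/95.2381 = 0.1296
Wq = ρ/(μ−λ) = 0.1296/(95.2381−12.3457) = 0.001564 hr
In minutes: 0.001564·60 = 0.09383 min

Final: 0.09383 min


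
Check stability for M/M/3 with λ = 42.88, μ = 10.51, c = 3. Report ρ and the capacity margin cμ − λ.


Total capacity cμ = 3·10.51 = 31.53/hr
ρ = λ/(cμ) = 42.88/31.53 = 1.3600
Stable ⇔ ρ < 1: NO
Spare capacity = cμ − λ = 31.53 − 42.88 = -11.35/hr

Final: ρ = 1.3600; unstable; margin = -11.35/hr


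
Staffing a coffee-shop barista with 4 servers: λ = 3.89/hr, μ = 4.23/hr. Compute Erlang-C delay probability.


a = λ/μ = 0.9196; ρ = a/4 = 0.2299
P₀ = 0.398281 (from M/M/c formula)
C(c,a) = [a^c/(c!(1−ρ))]·P₀ = [0.71522/(24·0.7701)]·0.398281
= 0.03870·0.398281 = 0.015412

Final: 0.015412


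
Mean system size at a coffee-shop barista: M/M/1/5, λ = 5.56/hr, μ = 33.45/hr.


ρ = 5.56/33.45 = 0.1662
L = ρ[1 − (K+1)ρ^K + Kρ^(K+1)] / [(1−ρ)(1−ρ^(K+1))]
Numerator: 0.1662·(1 − 6·0.0001269 + 5·0.00002109) = 0.166109
Denominator: (0.8338)·(0.999979) = 0.833764
L = 0.166109/0.833764 = 0.1992

Final: 0.1992


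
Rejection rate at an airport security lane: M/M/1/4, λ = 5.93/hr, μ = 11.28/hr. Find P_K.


ρ = λ/μ = 5.93/11.28 = 0.5257
P_K = (1−ρ)ρ^K/(1−ρ^(K+1)) = (0.4743·0.076380)/(1 − 0.040154)
= 0.036227/0.959846 = 0.037742

Final: 0.037742


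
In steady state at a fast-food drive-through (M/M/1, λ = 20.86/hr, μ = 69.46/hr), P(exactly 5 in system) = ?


ρ = 20.86/69.46 = 0.3003
P_n = (1−ρ)·ρ^n = (1 − 0.3003)·0.3003^5 = 0.6997·0.002443 = 0.001709

Final: 0.001709


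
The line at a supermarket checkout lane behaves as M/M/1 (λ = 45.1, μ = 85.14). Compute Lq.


ρ = 45.1/85.14 = 0.5297
Lq = ρ²/(1−ρ) = 0.2806/0.4703 = 0.5967

Final: 0.5967


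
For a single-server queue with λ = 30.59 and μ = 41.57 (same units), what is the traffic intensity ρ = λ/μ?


ρ = λ/μ = 30.59/41.57 = 0.7359

Final: 0.7359


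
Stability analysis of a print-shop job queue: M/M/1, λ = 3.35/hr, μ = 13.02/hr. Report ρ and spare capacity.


Total capacity cμ = 1·13.02 = 13.02/hr
ρ = λ/(cμ) = 3.35/13.02 = 0.2573
Stable ⇔ ρ < 1: YES
Spare capacity = cμ − λ = 13.02 − 3.35 = 9.67/hr

Final: ρ = 0.2573; stable; margin = 9.67/hr


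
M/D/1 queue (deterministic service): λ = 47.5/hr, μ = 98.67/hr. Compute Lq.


ρ = 47.5/98.67 = 0.4814
M/D/1: Lq = ρ²/(2(1−ρ)) = 0.2317/(2·0.5186) = 0.22344

Final: 0.22344


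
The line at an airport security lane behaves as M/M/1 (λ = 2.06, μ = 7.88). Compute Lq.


ρ = 2.06/7.88 = 0.2614
Lq = ρ²/(1−ρ) = 0.06834/0.7386 = 0.09253

Final: 0.09253


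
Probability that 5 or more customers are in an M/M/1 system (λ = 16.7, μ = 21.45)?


ρ = 16.7/21.45 = 0.7786
P(N ≥ n) = ρ^n = 0.7786^5 = 0.286053

Final: 0.286053


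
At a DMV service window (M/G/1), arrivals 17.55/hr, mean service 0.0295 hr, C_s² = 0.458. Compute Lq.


ρ = λ·E[S] = 17.55·0.0295 = 0.5177
Lq = ρ²(1+C_s²)/(2(1−ρ)) = 0.2680·(1+0.458)/(2·0.4823)
= 0.2680·1.4580/0.9646 = 0.40516

Final: 0.40516


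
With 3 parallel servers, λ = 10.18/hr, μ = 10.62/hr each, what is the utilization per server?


ρ = λ/(cμ) = 10.18/(3·10.62) = 10.18/31.86 = 0.3195

Final: 0.3195


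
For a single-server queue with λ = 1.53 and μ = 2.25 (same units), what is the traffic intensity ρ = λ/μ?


ρ = λ/μ = 1.53/2.25 = 0.6800

Final: 0.6800


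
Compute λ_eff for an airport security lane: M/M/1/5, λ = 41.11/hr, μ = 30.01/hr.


ρ = 1.3699; P_K = (1−ρ)ρ^5/(1−ρ^6) = 0.318152
λ_eff = λ(1 − P_K) = 41.11·(1 − 0.318152) = 41.11·0.681848 = 28.0308 /hr

Final: 28.0308 /hr


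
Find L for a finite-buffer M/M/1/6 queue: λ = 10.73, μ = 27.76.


ρ = 10.73/27.76 = 0.3865
L = ρ[1 − (K+1)ρ^K + Kρ^(K+1)] / [(1−ρ)(1−ρ^(K+1))]
Numerator: 0.3865·(1 − 7·0.003335 + 6·0.001289) = 0.380494
Denominator: (0.6135)·(0.998711) = 0.612682
L = 0.380494/0.612682 = 0.6210

Final: 0.6210


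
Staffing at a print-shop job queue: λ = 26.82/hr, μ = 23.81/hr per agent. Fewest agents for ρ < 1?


Stability requires cμ > λ ⇔ c > λ/μ.
λ/μ = 26.82/23.81 = 1.1264
Minimum integer c = ⌊1.1264⌋ + 1 = 2
Check: 2·23.81 = 47.62 > 26.82, while 1·23.81 = 23.81 ≤ 26.82

Final: 2 servers


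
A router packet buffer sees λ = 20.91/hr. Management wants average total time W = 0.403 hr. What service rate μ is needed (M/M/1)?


W = 1/(μ−λ) ⇒ μ − λ = 1/W = 1/0.403 = 2.4814
μ = λ + 1/W = 20.91 + 2.4814 = 23.3914 per hr

Final: 23.3914 /hr


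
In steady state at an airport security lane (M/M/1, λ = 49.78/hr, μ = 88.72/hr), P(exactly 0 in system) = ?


ρ = 49.78/88.72 = 0.5611
P_n = (1−ρ)·ρ^n = (1 − 0.5611)·0.5611^0 = 0.4389·1.000000 = 0.438909

Final: 0.438909


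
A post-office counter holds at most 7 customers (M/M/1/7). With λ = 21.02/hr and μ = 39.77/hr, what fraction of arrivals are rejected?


ρ = λ/μ = 21.02/39.77 = 0.5285
P_K = (1−ρ)ρ^K/(1−ρ^(K+1)) = (0.4715·0.011522)/(1 − 0.006090)
= 0.005432/0.993910 = 0.005466

Final: 0.005466


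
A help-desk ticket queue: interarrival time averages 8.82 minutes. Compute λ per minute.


λ = 1/(interarrival time) in consistent units.
1 minute = 1 min, so λ = 1/8.82 = 0.1134 per minute

Final: 0.1134 /min


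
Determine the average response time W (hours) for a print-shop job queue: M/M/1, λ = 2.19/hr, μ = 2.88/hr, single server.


W = 1/(μ−λ) = 1/(2.88 − 2.19) = 1/0.6900 = 1.4493 hr

Final: 1.4493 hr


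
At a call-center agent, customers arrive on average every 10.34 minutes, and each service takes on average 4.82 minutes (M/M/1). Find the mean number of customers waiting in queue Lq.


λ = 60/10.34 = 5.8027 /hr
μ = 60/4.82 = 12.4481 /hr
ρ = λ/μ = 5.8027/12.4481 = 0.4662
Lq = ρ²/(1−ρ) = 0.2173/0.5338 = 0.4070

Final: 0.4070


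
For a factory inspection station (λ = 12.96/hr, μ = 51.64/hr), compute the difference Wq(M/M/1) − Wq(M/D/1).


ρ = 12.96/51.64 = 0.2510
Wq(M/M/1) = ρ/(μ−λ) = 0.2510/38.68 = 0.006488 hr
Wq(M/D/1) = ρ/(2(μ−λ)) = 0.003244 hr
Savings = 0.006488 − 0.003244 = 0.003244 hr

Final: 0.003244 hr


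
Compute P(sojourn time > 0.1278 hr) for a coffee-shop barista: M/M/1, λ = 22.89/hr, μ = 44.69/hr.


W ~ Exponential(μ−λ) for M/M/1.
μ − λ = 44.69 − 22.89 = 21.8000
P(W > t) = e^{−(μ−λ)t} = e^{−2.7860} = 0.061665

Final: 0.061665


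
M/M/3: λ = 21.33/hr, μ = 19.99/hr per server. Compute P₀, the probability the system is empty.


a = λ/μ = 21.33/19.99 = 1.0670; ρ = a/c = 0.3557
Σ_{k=0}^{2} a^k/k! (terms k=0..2) = 1.00000 + 1.06703 + 0.56928 = 2.63631
Tail: a^3/(3!(1−ρ)) = 1.21488/(6·0.6443) = 0.31425
P₀ = 1/(2.63631 + 0.31425) = 1/2.95057 = 0.338918

Final: 0.338918


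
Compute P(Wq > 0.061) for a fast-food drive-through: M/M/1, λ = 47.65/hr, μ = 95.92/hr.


ρ = 47.65/95.92 = 0.4968
P(Wq > t) = ρ·e^{−(μ−λ)t} = 0.4968·e^{−2.9445}
= 0.4968·0.052630 = 0.026145

Final: 0.026145


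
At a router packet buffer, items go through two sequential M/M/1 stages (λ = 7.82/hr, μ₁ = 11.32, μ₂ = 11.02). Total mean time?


Each node sees arrival rate λ = 7.82/hr (tandem ⇒ throughput preserved).
W₁ = 1/(μ₁−λ) = 1/(11.32−7.82) = 0.28571 hr
W₂ = 1/(μ₂−λ) = 1/(11.02−7.82) = 0.31250 hr
W_total = W₁ + W₂ = 0.28571 + 0.31250 = 0.59821 hr

Final: 0.59821 hr


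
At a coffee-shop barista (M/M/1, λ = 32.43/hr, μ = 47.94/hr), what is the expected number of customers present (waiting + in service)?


ρ = λ/μ = 32.43/47.94 = 0.6765
L = ρ/(1−ρ) = 0.6765/(1 − 0.6765) = 0.6765/0.3235 = 2.0909

Final: 2.0909


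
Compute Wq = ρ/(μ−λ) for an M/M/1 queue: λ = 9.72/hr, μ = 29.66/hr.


ρ = 9.72/29.66 = 0.3277
Wq = ρ/(μ−λ) = 0.3277/(29.66 − 9.72) = 0.3277/19.94 = 0.01644 hr

Final: 0.01644 hr


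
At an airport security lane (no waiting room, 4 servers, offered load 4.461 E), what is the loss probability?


B(c,a) = (a^c/c!) / Σ_{k=0}^{c} a^k/k!
a^4/4! = 16.501281
Σ terms (k=0..4): 1.00000 + 4.46100 + 9.95026 + 14.79604 + 16.50128 = 46.708579
B = 16.501281/46.708579 = 0.353282

Final: 0.353282


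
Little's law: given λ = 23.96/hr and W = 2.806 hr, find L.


L = λW = 23.96·2.806 = 67.2318

Final: 67.2318


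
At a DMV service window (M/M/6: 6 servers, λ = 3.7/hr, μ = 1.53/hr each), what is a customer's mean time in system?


a = 2.4183; ρ = 0.4031; P₀ = 0.088659
Lq = P₀·a^c·ρ/(c!(1−ρ)²) = 0.02786
Wq = Lq/λ = 0.02786/3.7 = 0.007529 hr
W = Wq + 1/μ = 0.007529 + 0.65359 = 0.66112 hr

Final: 0.66112 hr


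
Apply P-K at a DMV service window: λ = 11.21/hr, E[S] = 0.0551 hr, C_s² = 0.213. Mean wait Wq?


ρ = λ·E[S] = 11.21·0.0551 = 0.6177
E[S²] = E[S]²(1+C_s²) = 0.0551²·(1+0.213) = 0.003683
Wq = λ·E[S²]/(2(1−ρ)) = 11.21·0.003683/(2·0.3823) = 0.05399 hr

Final: 0.05399 hr


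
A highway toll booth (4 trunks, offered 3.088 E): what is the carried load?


B(4,3.088) = 0.215855 (Erlang-B)
Carried load = a(1 − B) = 3.088·(1 − 0.215855) = 3.088·0.784145 = 2.4214 E

Final: 2.4214 Erlangs


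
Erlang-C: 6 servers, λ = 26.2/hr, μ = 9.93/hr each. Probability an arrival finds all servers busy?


a = λ/μ = 2.6385; ρ = a/6 = 0.4397
P₀ = 0.070913 (from M/M/c formula)
C(c,a) = [a^c/(c!(1−ρ))]·P₀ = [337.37450/(720·0.5603)]·0.070913
= 0.83636·0.070913 = 0.059309

Final: 0.059309


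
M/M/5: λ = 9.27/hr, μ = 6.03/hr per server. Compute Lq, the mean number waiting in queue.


a = λ/μ = 1.5373; ρ = a/5 = 0.3075
P₀ = 0.214567
Lq = P₀·a^c·ρ / (c!·(1−ρ)²) = 0.214567·8.58642·0.3075/(120·0.47961)
= 0.009842

Final: 0.009842


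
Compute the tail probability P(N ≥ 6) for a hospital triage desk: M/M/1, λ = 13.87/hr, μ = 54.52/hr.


ρ = 13.87/54.52 = 0.2544
P(N ≥ n) = ρ^n = 0.2544^6 = 0.0002711

Final: 0.0002711


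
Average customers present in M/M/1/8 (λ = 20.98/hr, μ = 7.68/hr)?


ρ = 20.98/7.68 = 2.7318
L = ρ[1 − (K+1)ρ^K + Kρ^(K+1)] / [(1−ρ)(1−ρ^(K+1))]
Numerator: 2.7318·(1 − 9·3101.373778 + 8·8472.242430) = 108906.348003
Denominator: (-1.7318)·(-8471.242430) = 14670.250562
L = 108906.348003/14670.250562 = 7.4236

Final: 7.4236


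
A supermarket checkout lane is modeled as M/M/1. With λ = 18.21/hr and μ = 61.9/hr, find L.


ρ = λ/μ = 18.21/61.9 = 0.2942
L = ρ/(1−ρ) = 0.2942/(1 − 0.2942) = 0.2942/0.7058 = 0.4168

Final: 0.4168


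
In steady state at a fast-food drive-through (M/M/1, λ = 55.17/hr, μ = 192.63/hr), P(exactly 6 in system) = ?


ρ = 55.17/192.63 = 0.2864
P_n = (1−ρ)·ρ^n = (1 − 0.2864)·0.2864^6 = 0.7136·0.0005519 = 0.0003938

Final: 0.0003938


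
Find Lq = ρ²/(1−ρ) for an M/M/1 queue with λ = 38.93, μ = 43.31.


ρ = 38.93/43.31 = 0.8989
Lq = ρ²/(1−ρ) = 0.8080/0.1011 = 7.9893

Final: 7.9893


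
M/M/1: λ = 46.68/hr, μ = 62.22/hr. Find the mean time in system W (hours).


W = 1/(μ−λ) = 1/(62.22 − 46.68) = 1/15.54 = 0.06435 hr

Final: 0.06435 hr


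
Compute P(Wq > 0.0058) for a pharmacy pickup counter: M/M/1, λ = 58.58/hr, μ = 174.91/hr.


ρ = 58.58/174.91 = 0.3349
P(Wq > t) = ρ·e^{−(μ−λ)t} = 0.3349·e^{−0.6747}
= 0.3349·0.509302 = 0.170573

Final: 0.170573


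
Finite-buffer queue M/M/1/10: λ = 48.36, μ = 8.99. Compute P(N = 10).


ρ = λ/μ = 48.36/8.99 = 5.3793
P_K = (1−ρ)ρ^K/(1−ρ^(K+1)) = (-4.3793·20289250.518056)/(1 − 109142175.200575)
= -88852924.682520/-109142174.200575 = 0.814103

Final: 0.814103


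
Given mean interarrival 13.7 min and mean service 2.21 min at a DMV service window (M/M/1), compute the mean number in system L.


λ = 60/13.7 = 4.3796 /hr
μ = 60/2.21 = 27.1493 /hr
ρ = λ/μ = 4.3796/27.1493 = 0.1613
L = ρ/(1−ρ) = 0.1613/0.8387 = 0.1923

Final: 0.1923


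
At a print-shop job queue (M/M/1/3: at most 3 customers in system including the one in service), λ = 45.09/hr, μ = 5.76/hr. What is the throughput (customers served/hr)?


ρ = 7.8281; P_K = (1−ρ)ρ^3/(1−ρ^4) = 0.872488
λ_eff = λ(1 − P_K) = 45.09·(1 − 0.872488) = 45.09·0.127512 = 5.7495 /hr

Final: 5.7495 /hr


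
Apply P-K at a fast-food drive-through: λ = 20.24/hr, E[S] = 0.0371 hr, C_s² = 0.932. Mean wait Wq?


ρ = λ·E[S] = 20.24·0.0371 = 0.7509
E[S²] = E[S]²(1+C_s²) = 0.0371²·(1+0.932) = 0.002659
Wq = λ·E[S²]/(2(1−ρ)) = 20.24·0.002659/(2·0.2491) = 0.10804 hr

Final: 0.10804 hr


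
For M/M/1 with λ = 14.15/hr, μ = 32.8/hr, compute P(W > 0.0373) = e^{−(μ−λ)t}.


W ~ Exponential(μ−λ) for M/M/1.
μ − λ = 32.8 − 14.15 = 18.6500
P(W > t) = e^{−(μ−λ)t} = e^{−0.6956} = 0.498753

Final: 0.498753


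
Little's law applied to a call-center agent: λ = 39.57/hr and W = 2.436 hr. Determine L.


L = λW = 39.57·2.436 = 96.3925

Final: 96.3925


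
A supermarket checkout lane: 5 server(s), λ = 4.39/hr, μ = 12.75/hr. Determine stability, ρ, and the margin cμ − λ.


Total capacity cμ = 5·12.75 = 63.75/hr
ρ = λ/(cμ) = 4.39/63.75 = 0.06886
Stable ⇔ ρ < 1: YES
Spare capacity = cμ − λ = 63.75 − 4.39 = 59.36/hr

Final: ρ = 0.06886; stable; margin = 59.36/hr


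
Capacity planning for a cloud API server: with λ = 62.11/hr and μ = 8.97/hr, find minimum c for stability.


Stability requires cμ > λ ⇔ c > λ/μ.
λ/μ = 62.11/8.97 = 6.9242
Minimum integer c = ⌊6.9242⌋ + 1 = 7
Check: 7·8.97 = 62.79 > 62.11, while 6·8.97 = 53.82 ≤ 62.11

Final: 7 servers


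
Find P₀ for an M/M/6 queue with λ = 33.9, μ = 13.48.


a = λ/μ = 33.9/13.48 = 2.5148; ρ = a/c = 0.4191
Σ_{k=0}^{5} a^k/k! (terms k=0..5) = 1.00000 + 2.51484 + 3.16220 + 2.65081 + 1.66659 + 0.83824 = 11.83267
Tail: a^6/(6!(1−ρ)) = 252.96407/(720·0.5809) = 0.60486
P₀ = 1/(11.83267 + 0.60486) = 1/12.43753 = 0.080402

Final: 0.080402


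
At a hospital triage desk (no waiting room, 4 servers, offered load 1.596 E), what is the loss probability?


B(c,a) = (a^c/c!) / Σ_{k=0}^{c} a^k/k!
a^4/4! = 0.270346
Σ terms (k=0..4): 1.00000 + 1.59600 + 1.27361 + 0.67756 + 0.27035 = 4.817514
B = 0.270346/4.817514 = 0.056117

Final: 0.056117


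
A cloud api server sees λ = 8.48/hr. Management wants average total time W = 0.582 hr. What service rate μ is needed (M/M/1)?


W = 1/(μ−λ) ⇒ μ − λ = 1/W = 1/0.582 = 1.7182
μ = λ + 1/W = 8.48 + 1.7182 = 10.1982 per hr

Final: 10.1982 /hr


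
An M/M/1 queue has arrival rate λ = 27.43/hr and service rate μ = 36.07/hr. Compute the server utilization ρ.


ρ = λ/μ = 27.43/36.07 = 0.7605

Final: 0.7605


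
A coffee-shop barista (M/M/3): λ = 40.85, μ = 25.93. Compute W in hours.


a = 1.5754; ρ = 0.5251; P₀ = 0.192730
Lq = P₀·a^c·ρ/(c!(1−ρ)²) = 0.29247
Wq = Lq/λ = 0.29247/40.85 = 0.007160 hr
W = Wq + 1/μ = 0.007160 + 0.03857 = 0.04573 hr

Final: 0.04573 hr


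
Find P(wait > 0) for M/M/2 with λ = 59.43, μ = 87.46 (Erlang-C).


a = λ/μ = 0.6795; ρ = a/2 = 0.3398
P₀ = 0.492810 (from M/M/c formula)
C(c,a) = [a^c/(c!(1−ρ))]·P₀ = [0.46173/(2·0.6602)]·0.492810
= 0.34967·0.492810 = 0.172321

Final: 0.172321


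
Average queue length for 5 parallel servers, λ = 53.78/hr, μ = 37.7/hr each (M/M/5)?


a = λ/μ = 1.4265; ρ = a/5 = 0.2853
P₀ = 0.239851
Lq = P₀·a^c·ρ / (c!·(1−ρ)²) = 0.239851·5.90741·0.2853/(120·0.51079)
= 0.006595

Final: 0.006595


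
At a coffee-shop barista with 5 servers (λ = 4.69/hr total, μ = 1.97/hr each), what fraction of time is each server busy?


ρ = λ/(cμ) = 4.69/(5·1.97) = 4.69/9.85 = 0.4761

Final: 0.4761


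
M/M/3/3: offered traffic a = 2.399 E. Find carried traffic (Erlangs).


B(3,2.399) = 0.268267 (Erlang-B)
Carried load = a(1 − B) = 2.399·(1 − 0.268267) = 2.399·0.731733 = 1.7554 E

Final: 1.7554 Erlangs


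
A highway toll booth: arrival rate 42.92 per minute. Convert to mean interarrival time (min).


Mean interarrival time = 1/λ = 1/42.92 minute = 0.02330 minute
In minutes: 0.02330 × 1 = 0.02330 min

Final: 0.02330 min


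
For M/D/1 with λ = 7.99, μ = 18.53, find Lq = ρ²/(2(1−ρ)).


ρ = 7.99/18.53 = 0.4312
M/D/1: Lq = ρ²/(2(1−ρ)) = 0.1859/(2·0.5688) = 0.16344

Final: 0.16344


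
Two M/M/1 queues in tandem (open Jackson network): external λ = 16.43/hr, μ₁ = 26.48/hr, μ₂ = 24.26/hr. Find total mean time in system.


Each node sees arrival rate λ = 16.43/hr (tandem ⇒ throughput preserved).
W₁ = 1/(μ₁−λ) = 1/(26.48−16.43) = 0.09950 hr
W₂ = 1/(μ₂−λ) = 1/(24.26−16.43) = 0.12771 hr
W_total = W₁ + W₂ = 0.09950 + 0.12771 = 0.22722 hr

Final: 0.22722 hr


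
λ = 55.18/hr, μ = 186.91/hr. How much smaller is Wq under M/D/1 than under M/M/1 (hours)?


ρ = 55.18/186.91 = 0.2952
Wq(M/M/1) = ρ/(μ−λ) = 0.2952/131.73 = 0.002241 hr
Wq(M/D/1) = ρ/(2(μ−λ)) = 0.001121 hr
Savings = 0.002241 − 0.001121 = 0.001121 hr

Final: 0.001121 hr


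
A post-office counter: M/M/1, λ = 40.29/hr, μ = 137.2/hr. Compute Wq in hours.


ρ = 40.29/137.2 = 0.2937
Wq = ρ/(μ−λ) = 0.2937/(137.2 − 40.29) = 0.2937/96.91 = 0.003030 hr

Final: 0.003030 hr


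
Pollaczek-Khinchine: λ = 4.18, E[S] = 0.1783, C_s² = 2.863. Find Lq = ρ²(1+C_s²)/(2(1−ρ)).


ρ = λ·E[S] = 4.18·0.1783 = 0.7453
Lq = ρ²(1+C_s²)/(2(1−ρ)) = 0.5555·(1+2.863)/(2·0.2547)
= 0.5555·3.8630/0.5094 = 4.21222

Final: 4.21222


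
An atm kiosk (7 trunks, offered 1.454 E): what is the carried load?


B(7,1.454) = 0.0006370 (Erlang-B)
Carried load = a(1 − B) = 1.454·(1 − 0.0006370) = 1.454·0.999363 = 1.4531 E

Final: 1.4531 Erlangs


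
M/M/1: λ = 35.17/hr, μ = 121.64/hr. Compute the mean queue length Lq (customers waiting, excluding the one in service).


ρ = 35.17/121.64 = 0.2891
Lq = ρ²/(1−ρ) = 0.08360/0.7109 = 0.1176

Final: 0.1176


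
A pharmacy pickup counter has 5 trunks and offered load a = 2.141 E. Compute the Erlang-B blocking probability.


B(c,a) = (a^c/c!) / Σ_{k=0}^{c} a^k/k!
a^5/5! = 0.374888
Σ terms (k=0..5): 1.00000 + 2.14100 + 2.29194 + 1.63568 + 0.87550 + 0.37489 = 8.319009
B = 0.374888/8.319009 = 0.045064

Final: 0.045064


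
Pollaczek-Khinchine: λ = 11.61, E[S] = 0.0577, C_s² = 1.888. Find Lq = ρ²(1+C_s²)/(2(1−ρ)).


ρ = λ·E[S] = 11.61·0.0577 = 0.6699
Lq = ρ²(1+C_s²)/(2(1−ρ)) = 0.4488·(1+1.888)/(2·0.3301)
= 0.4488·2.8880/0.6602 = 1.96306

Final: 1.96306


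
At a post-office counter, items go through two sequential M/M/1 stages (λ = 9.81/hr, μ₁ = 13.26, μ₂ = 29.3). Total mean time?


Each node sees arrival rate λ = 9.81/hr (tandem ⇒ throughput preserved).
W₁ = 1/(μ₁−λ) = 1/(13.26−9.81) = 0.28986 hr
W₂ = 1/(μ₂−λ) = 1/(29.3−9.81) = 0.05131 hr
W_total = W₁ + W₂ = 0.28986 + 0.05131 = 0.34116 hr

Final: 0.34116 hr


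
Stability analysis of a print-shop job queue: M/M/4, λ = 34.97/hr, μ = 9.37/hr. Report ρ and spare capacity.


Total capacity cμ = 4·9.37 = 37.48/hr
ρ = λ/(cμ) = 34.97/37.48 = 0.9330
Stable ⇔ ρ < 1: YES
Spare capacity = cμ − λ = 37.48 − 34.97 = 2.51/hr

Final: ρ = 0.9330; stable; margin = 2.51/hr


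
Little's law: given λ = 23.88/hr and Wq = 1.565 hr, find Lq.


Lq = λWq = 23.88·1.565 = 37.3722

Final: 37.3722


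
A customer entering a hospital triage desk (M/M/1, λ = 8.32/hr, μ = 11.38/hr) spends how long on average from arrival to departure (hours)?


W = 1/(μ−λ) = 1/(11.38 − 8.32) = 1/3.06 = 0.3268 hr

Final: 0.3268 hr


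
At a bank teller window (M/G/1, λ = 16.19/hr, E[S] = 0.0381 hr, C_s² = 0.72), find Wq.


ρ = λ·E[S] = 16.19·0.0381 = 0.6168
E[S²] = E[S]²(1+C_s²) = 0.0381²·(1+0.72) = 0.002497
Wq = λ·E[S²]/(2(1−ρ)) = 16.19·0.002497/(2·0.3832) = 0.05275 hr

Final: 0.05275 hr


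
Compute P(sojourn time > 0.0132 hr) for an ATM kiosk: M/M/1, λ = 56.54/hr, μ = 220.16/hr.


W ~ Exponential(μ−λ) for M/M/1.
μ − λ = 220.16 − 56.54 = 163.6200
P(W > t) = e^{−(μ−λ)t} = e^{−2.1598} = 0.115350

Final: 0.115350


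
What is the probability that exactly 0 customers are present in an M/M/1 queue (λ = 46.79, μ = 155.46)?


ρ = 46.79/155.46 = 0.3010
P_n = (1−ρ)·ρ^n = (1 − 0.3010)·0.3010^0 = 0.6990·1.000000 = 0.699022

Final: 0.699022


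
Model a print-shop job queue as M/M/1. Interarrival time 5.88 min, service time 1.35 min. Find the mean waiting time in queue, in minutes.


λ = 60/5.88 = 10.2041 /hr
μ = 60/1.35 = 44.4444 /hr
ρ = λ/μ = 10.2041/44.4444 = 0.2296
Wq = ρ/(μ−λ) = 0.2296/(44.4444−10.2041) = 0.006705 hr
In minutes: 0.006705·60 = 0.4023 min

Final: 0.4023 min


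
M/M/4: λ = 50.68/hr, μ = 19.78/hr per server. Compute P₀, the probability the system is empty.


a = λ/μ = 50.68/19.78 = 2.5622; ρ = a/c = 0.6405
Σ_{k=0}^{3} a^k/k! (terms k=0..3) = 1.00000 + 2.56218 + 3.28239 + 2.80337 = 9.64794
Tail: a^4/(4!(1−ρ)) = 43.09643/(24·0.3595) = 4.99559
P₀ = 1/(9.64794 + 4.99559) = 1/14.64353 = 0.068290

Final: 0.068290


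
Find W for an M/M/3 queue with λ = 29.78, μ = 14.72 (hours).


a = 2.0231; ρ = 0.6744; P₀ = 0.107439
Lq = P₀·a^c·ρ/(c!(1−ρ)²) = 0.94297
Wq = Lq/λ = 0.94297/29.78 = 0.03166 hr
W = Wq + 1/μ = 0.03166 + 0.06793 = 0.09960 hr

Final: 0.09960 hr


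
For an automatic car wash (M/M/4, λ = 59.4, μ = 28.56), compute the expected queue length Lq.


a = λ/μ = 2.0798; ρ = a/4 = 0.5200
P₀ = 0.119528
Lq = P₀·a^c·ρ / (c!·(1−ρ)²) = 0.119528·18.71169·0.5200/(24·0.23044)
= 0.21027

Final: 0.21027


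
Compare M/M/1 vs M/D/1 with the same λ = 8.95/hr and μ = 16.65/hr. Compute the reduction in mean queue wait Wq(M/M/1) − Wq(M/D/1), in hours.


ρ = 8.95/16.65 = 0.5375
Wq(M/M/1) = ρ/(μ−λ) = 0.5375/7.70 = 0.06981 hr
Wq(M/D/1) = ρ/(2(μ−λ)) = 0.03491 hr
Savings = 0.06981 − 0.03491 = 0.03491 hr

Final: 0.03491 hr
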